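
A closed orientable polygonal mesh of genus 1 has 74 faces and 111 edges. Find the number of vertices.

For a closed orientable surface of genus 1, χ = 2 − 2·1 = 0.
V = 0 + E − F = 0 + 111 − 74 = 37.

37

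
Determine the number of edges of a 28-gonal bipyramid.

84

A bipyramid over an n-gon has 2n triangular faces and n + 2 vertices: V = 28 + 2 = 30, E = 3·28 = 84, F = 2·28 = 56.
Check: V − E + F = 30 − 84 + 56 = 2.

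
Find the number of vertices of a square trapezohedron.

The n-trapezohedron (dual of the n-antiprism) has V = 2·4 + 2 = 10, E = 4·4 = 16, F = 2·4 = 8.

10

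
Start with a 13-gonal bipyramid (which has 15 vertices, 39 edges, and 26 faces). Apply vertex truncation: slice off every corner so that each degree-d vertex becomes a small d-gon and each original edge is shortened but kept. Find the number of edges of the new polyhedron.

117

Truncation replaces each original edge-end by a new vertex, so V′ = 2E = 78.
Each original edge survives, and each old vertex of degree d contributes d new edges; summing degrees gives Σd = 2E, so E′ = E + 2E = 3E = 117.
Each original face survives and each original vertex becomes one new face: F′ = F + V = 41.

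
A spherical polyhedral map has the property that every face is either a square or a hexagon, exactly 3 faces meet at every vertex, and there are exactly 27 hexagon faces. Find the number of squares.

Let x be the number of squares; then F = 27 + x.
Edge–face incidences: 2E = 6·27 + 4·x = 162 + 4x.
Every vertex has degree 3, so 3V = 2E.
Euler: V − E + F = 2 ⇒ (2E)/3 − E + (27 + x) = 2.
Multiply by 6: 2·(2E) − 3·(2E) + 6·(27 + x) = 12, i.e. 162 + 6x − (162 + 4x) = 12.
Collecting terms: 2x = 12, so x = 6.
Then 2E = 162 + 4·6 = 186, so E = 93, V = 2E/3 = 62, F = 27 + 6 = 33.

6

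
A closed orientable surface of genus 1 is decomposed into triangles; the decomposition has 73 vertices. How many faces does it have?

χ = 2 − 2·1 = 0, and every face is a triangle so 3F = 2E.
V − E + F = 0 with E = 3F/2 gives 73 − (3/2 − 1)·F = 0, so F = 146 and E = 219.

146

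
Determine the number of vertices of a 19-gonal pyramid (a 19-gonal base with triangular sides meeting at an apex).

20

A pyramid on an n-gon base has one n-gon and n triangles: V = 19 + 1 = 20, E = 2·19 = 38, F = 19 + 1 = 20.
Check: V − E + F = 20 − 38 + 20 = 2.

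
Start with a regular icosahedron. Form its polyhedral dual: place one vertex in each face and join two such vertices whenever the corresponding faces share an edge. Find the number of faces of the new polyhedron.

12

The base solid has V = 12, E = 30, F = 20.
The dual swaps V and F and preserves E: V′ = F = 20, E′ = E = 30, F′ = V = 12.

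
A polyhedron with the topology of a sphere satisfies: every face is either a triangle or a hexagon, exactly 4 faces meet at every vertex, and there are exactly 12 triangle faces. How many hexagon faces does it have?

2

Let x be the number of hexagons; then F = 12 + x.
Edge–face incidences: 2E = 3·12 + 6·x = 36 + 6x.
Every vertex has degree 4, so 4V = 2E.
Euler: V − E + F = 2 ⇒ (2E)/4 − E + (12 + x) = 2.
Multiply by 8: 2·(2E) − 4·(2E) + 8·(12 + x) = 16, i.e. 96 + 8x − 2·(36 + 6x) = 16.
Collecting terms: −4x + 24 = 16, so −4x = −8, so x = 2.
Then 2E = 36 + 6·2 = 48, so E = 24, V = 2E/4 = 12, F = 12 + 2 = 14.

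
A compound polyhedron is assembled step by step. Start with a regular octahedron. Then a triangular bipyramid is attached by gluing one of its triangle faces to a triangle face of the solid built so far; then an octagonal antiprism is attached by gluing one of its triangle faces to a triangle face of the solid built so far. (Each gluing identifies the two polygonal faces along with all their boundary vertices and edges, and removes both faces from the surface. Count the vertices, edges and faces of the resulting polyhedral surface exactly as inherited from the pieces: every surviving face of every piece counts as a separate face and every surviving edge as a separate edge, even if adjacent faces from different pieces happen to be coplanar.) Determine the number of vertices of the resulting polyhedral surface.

21

A regular octahedron: V=6, E=12, F=8.
Attach a triangular bipyramid (V=5, E=9, F=6) along a 3-gon: merge 3 vertices and 3 edges, delete both glued faces → V=8, E=18, F=12.
Attach an octagonal antiprism (V=16, E=32, F=18) along a 3-gon: merge 3 vertices and 3 edges, delete both glued faces → V=21, E=47, F=28.
Check: V − E + F = 21 − 47 + 28 = 2.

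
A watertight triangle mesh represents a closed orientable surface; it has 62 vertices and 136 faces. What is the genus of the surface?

4

Every face is a triangle, so 2E = 3·136 = 408, giving E = 204.
χ = V − E + F = 62 − 204 + 136 = -6.
For a closed orientable surface χ = 2 − 2g, so g = (2 − (-6))/2 = 4.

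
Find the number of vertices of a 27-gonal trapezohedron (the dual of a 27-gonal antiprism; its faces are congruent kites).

The n-trapezohedron (dual of the n-antiprism) has V = 2·27 + 2 = 56, E = 4·27 = 108, F = 2·27 = 54.
Check: V − E + F = 56 − 108 + 54 = 2.

56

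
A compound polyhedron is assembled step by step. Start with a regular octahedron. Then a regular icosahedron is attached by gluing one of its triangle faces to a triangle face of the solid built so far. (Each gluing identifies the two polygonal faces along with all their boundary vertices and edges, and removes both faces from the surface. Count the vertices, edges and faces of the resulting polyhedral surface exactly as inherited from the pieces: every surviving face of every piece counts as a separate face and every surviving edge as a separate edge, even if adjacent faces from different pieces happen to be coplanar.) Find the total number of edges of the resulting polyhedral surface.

39

A regular octahedron: V=6, E=12, F=8.
Attach a regular icosahedron (V=12, E=30, F=20) along a 3-gon: merge 3 vertices and 3 edges, delete both glued faces → V=15, E=39, F=26.
Check: V − E + F = 15 − 39 + 26 = 2.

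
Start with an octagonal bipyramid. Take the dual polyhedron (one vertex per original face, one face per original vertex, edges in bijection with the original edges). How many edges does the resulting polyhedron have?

The base solid has V = 10, E = 24, F = 16.
The dual swaps V and F and preserves E: V′ = F = 16, E′ = E = 24, F′ = V = 10.

24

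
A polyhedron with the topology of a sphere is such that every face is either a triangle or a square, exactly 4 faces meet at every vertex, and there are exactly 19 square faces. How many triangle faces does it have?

8

Let x be the number of triangles; then F = 19 + x.
Edge–face incidences: 2E = 4·19 + 3·x = 76 + 3x.
Every vertex has degree 4, so 4V = 2E.
Euler: V − E + F = 2 ⇒ (2E)/4 − E + (19 + x) = 2.
Multiply by 8: 2·(2E) − 4·(2E) + 8·(19 + x) = 16, i.e. 152 + 8x − 2·(76 + 3x) = 16.
Collecting terms: 2x = 16, so x = 8.
Then 2E = 76 + 3·8 = 100, so E = 50, V = 2E/4 = 25, F = 19 + 8 = 27.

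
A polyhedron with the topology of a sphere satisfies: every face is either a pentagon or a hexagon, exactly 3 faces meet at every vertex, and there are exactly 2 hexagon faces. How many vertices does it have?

24

Let x be the number of pentagons; then F = 2 + x.
Edge–face incidences: 2E = 6·2 + 5·x = 12 + 5x.
Every vertex has degree 3, so 3V = 2E.
Euler: V − E + F = 2 ⇒ (2E)/3 − E + (2 + x) = 2.
Multiply by 6: 2·(2E) − 3·(2E) + 6·(2 + x) = 12, i.e. 12 + 6x − (12 + 5x) = 12.
Collecting terms: x = 12.
Then 2E = 12 + 5·12 = 72, so E = 36, V = 2E/3 = 24, F = 2 + 12 = 14.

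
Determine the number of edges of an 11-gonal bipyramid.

A bipyramid over an n-gon has 2n triangular faces and n + 2 vertices: V = 11 + 2 = 13, E = 3·11 = 33, F = 2·11 = 22.
Check: V − E + F = 13 − 33 + 22 = 2.

33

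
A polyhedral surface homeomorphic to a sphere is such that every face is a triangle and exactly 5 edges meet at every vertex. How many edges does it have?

30

Each face has 3 edges and each edge borders two faces, so 2E = 3F.
Each vertex has degree 5, so 5V = 2E and hence V = 3F/5.
Euler: V − E + F = 2 ⇒ (3F/5) − (3F/2) + F = 2.
Multiply by 10: (6 − 15 + 10)F = 20, i.e. 1F = 20.
So F = 20, E = 3·20/2 = 30, V = 3·20/5 = 12.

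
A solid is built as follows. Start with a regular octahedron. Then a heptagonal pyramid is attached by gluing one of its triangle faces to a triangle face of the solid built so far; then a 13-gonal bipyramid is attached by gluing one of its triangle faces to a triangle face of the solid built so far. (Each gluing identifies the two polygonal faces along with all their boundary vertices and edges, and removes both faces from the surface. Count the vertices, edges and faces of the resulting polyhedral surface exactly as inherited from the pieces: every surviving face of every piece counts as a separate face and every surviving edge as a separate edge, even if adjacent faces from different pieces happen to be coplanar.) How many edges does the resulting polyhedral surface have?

A regular octahedron: V=6, E=12, F=8.
Attach a heptagonal pyramid (V=8, E=14, F=8) along a 3-gon: merge 3 vertices and 3 edges, delete both glued faces → V=11, E=23, F=14.
Attach a 13-gonal bipyramid (V=15, E=39, F=26) along a 3-gon: merge 3 vertices and 3 edges, delete both glued faces → V=23, E=59, F=38.
Check: V − E + F = 23 − 59 + 38 = 2.

59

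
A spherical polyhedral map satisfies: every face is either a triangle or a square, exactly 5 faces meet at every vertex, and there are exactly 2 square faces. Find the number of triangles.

24

Let x be the number of triangles; then F = 2 + x.
Edge–face incidences: 2E = 4·2 + 3·x = 8 + 3x.
Every vertex has degree 5, so 5V = 2E.
Euler: V − E + F = 2 ⇒ (2E)/5 − E + (2 + x) = 2.
Multiply by 10: 2·(2E) − 5·(2E) + 10·(2 + x) = 20, i.e. 20 + 10x − 3·(8 + 3x) = 20.
Collecting terms: x − 4 = 20, so x = 24.
Then 2E = 8 + 3·24 = 80, so E = 40, V = 2E/5 = 16, F = 2 + 24 = 26.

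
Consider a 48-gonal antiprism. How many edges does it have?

192

An antiprism on an n-gon has two n-gon caps and 2n triangles: V = 2·48 = 96, E = 4·48 = 192, F = 2·48 + 2 = 98.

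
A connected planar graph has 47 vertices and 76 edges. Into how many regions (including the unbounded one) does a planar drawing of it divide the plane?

31

Euler's formula for a connected plane graph: V − E + F = 2, so F = 2 − 47 + 76 = 31.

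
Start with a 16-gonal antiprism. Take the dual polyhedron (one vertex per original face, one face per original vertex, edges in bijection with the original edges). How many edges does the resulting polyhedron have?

64

The base solid has V = 32, E = 64, F = 34.
The dual swaps V and F and preserves E: V′ = F = 34, E′ = E = 64, F′ = V = 32.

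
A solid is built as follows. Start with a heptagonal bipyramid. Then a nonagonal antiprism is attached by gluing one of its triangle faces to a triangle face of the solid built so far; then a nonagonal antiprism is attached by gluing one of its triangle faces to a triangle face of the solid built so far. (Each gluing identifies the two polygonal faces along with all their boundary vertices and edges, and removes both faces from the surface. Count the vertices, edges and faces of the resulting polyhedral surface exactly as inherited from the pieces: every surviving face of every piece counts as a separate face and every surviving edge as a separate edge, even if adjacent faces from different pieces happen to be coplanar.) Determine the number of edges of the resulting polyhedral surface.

87

A heptagonal bipyramid: V=9, E=21, F=14.
Attach a nonagonal antiprism (V=18, E=36, F=20) along a 3-gon: merge 3 vertices and 3 edges, delete both glued faces → V=24, E=54, F=32.
Attach a nonagonal antiprism (V=18, E=36, F=20) along a 3-gon: merge 3 vertices and 3 edges, delete both glued faces → V=39, E=87, F=50.
Check: V − E + F = 39 − 87 + 50 = 2.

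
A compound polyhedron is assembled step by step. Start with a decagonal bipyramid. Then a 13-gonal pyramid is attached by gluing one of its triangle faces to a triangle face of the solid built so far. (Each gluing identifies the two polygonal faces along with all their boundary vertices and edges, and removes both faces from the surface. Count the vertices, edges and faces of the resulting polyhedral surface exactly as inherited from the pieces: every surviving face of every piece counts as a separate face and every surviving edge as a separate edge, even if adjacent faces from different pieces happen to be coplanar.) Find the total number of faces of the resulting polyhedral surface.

A decagonal bipyramid: V=12, E=30, F=20.
Attach a 13-gonal pyramid (V=14, E=26, F=14) along a 3-gon: merge 3 vertices and 3 edges, delete both glued faces → V=23, E=53, F=32.
Check: V − E + F = 23 − 53 + 32 = 2.

32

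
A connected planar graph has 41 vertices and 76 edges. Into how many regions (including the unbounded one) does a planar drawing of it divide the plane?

37

Euler's formula for a connected plane graph: V − E + F = 2, so F = 2 − 41 + 76 = 37.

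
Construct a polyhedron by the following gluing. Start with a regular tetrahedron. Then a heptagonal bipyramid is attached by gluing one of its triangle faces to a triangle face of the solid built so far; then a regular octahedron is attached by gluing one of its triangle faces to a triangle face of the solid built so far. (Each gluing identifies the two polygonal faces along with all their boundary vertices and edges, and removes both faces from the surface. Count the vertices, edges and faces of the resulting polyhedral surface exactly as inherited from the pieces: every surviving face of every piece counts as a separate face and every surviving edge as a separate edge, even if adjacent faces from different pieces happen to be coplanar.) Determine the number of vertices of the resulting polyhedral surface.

A regular tetrahedron: V=4, E=6, F=4.
Attach a heptagonal bipyramid (V=9, E=21, F=14) along a 3-gon: merge 3 vertices and 3 edges, delete both glued faces → V=10, E=24, F=16.
Attach a regular octahedron (V=6, E=12, F=8) along a 3-gon: merge 3 vertices and 3 edges, delete both glued faces → V=13, E=33, F=22.
Check: V − E + F = 13 − 33 + 22 = 2.

13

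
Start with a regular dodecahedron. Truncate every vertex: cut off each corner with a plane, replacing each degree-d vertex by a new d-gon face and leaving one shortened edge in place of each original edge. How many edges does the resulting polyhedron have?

90

The base solid has V = 20, E = 30, F = 12.
Truncation replaces each original edge-end by a new vertex, so V′ = 2E = 60.
Each original edge survives, and each old vertex of degree d contributes d new edges; summing degrees gives Σd = 2E, so E′ = E + 2E = 3E = 90.
Each original face survives and each original vertex becomes one new face: F′ = F + V = 32.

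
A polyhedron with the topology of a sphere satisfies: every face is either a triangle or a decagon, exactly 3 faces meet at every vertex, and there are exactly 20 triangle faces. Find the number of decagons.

Let x be the number of decagons; then F = 20 + x.
Edge–face incidences: 2E = 3·20 + 10·x = 60 + 10x.
Every vertex has degree 3, so 3V = 2E.
Euler: V − E + F = 2 ⇒ (2E)/3 − E + (20 + x) = 2.
Multiply by 6: 2·(2E) − 3·(2E) + 6·(20 + x) = 12, i.e. 120 + 6x − (60 + 10x) = 12.
Collecting terms: −4x + 60 = 12, so −4x = −48, so x = 12.
Then 2E = 60 + 10·12 = 180, so E = 90, V = 2E/3 = 60, F = 20 + 12 = 32.

12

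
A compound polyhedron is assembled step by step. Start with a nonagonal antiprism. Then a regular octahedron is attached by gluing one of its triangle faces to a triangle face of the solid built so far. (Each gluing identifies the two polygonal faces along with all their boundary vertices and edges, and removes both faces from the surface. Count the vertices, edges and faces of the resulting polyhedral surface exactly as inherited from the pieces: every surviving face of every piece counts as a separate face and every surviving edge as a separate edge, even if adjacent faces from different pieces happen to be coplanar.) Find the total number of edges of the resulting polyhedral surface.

45

A nonagonal antiprism: V=18, E=36, F=20.
Attach a regular octahedron (V=6, E=12, F=8) along a 3-gon: merge 3 vertices and 3 edges, delete both glued faces → V=21, E=45, F=26.
Check: V − E + F = 21 − 45 + 26 = 2.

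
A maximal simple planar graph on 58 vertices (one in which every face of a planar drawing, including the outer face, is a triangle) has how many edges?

168

In a plane triangulation 3F = 2E and V − E + F = 2, so E = 3V − 6 = 3·58 − 6 = 168.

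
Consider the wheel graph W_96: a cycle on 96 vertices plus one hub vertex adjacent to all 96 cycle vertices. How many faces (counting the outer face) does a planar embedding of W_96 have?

97

W_96 has V = 96 + 1 = 97 vertices and E = 2·96 = 192 edges.
By Euler's formula F = 2 − V + E = 2 − 97 + 192 = 97.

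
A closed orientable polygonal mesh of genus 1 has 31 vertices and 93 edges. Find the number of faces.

For a closed orientable surface of genus 1, χ = 2 − 2·1 = 0.
F = 0 − V + E = 0 − 31 + 93 = 62.

62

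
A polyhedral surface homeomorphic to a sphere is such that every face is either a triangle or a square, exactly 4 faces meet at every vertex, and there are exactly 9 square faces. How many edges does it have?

Let x be the number of triangles; then F = 9 + x.
Edge–face incidences: 2E = 4·9 + 3·x = 36 + 3x.
Every vertex has degree 4, so 4V = 2E.
Euler: V − E + F = 2 ⇒ (2E)/4 − E + (9 + x) = 2.
Multiply by 8: 2·(2E) − 4·(2E) + 8·(9 + x) = 16, i.e. 72 + 8x − 2·(36 + 3x) = 16.
Collecting terms: 2x = 16, so x = 8.
Then 2E = 36 + 3·8 = 60, so E = 30, V = 2E/4 = 15, F = 9 + 8 = 17.

30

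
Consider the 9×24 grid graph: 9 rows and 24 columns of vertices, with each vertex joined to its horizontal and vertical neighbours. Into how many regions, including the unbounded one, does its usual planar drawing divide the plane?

The grid has V = 9·24 = 216 vertices and E = 9·23 + 24·8 = 399 edges.
F = 2 − V + E = 2 − 216 + 399 = 185.

185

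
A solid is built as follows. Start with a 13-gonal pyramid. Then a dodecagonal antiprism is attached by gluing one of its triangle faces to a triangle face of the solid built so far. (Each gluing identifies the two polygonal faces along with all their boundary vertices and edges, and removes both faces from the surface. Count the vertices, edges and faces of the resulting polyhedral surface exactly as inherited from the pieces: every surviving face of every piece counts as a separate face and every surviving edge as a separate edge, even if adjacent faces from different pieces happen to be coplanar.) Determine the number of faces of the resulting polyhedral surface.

A 13-gonal pyramid: V=14, E=26, F=14.
Attach a dodecagonal antiprism (V=24, E=48, F=26) along a 3-gon: merge 3 vertices and 3 edges, delete both glued faces → V=35, E=71, F=38.
Check: V − E + F = 35 − 71 + 38 = 2.

38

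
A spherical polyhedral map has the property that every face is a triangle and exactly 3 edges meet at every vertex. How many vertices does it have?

4

Each face has 3 edges and each edge borders two faces, so 2E = 3F.
Each vertex has degree 3, so 3V = 2E and hence V = 3F/3.
Euler: V − E + F = 2 ⇒ (3F/3) − (3F/2) + F = 2.
Multiply by 6: (6 − 9 + 6)F = 12, i.e. 3F = 12.
So F = 4, E = 3·4/2 = 6, V = 3·4/3 = 4.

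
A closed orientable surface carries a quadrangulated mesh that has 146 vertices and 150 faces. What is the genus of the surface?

Every face is a square, so 2E = 4·150 = 600, giving E = 300.
χ = V − E + F = 146 − 300 + 150 = -4.
For a closed orientable surface χ = 2 − 2g, so g = (2 − (-4))/2 = 3.

3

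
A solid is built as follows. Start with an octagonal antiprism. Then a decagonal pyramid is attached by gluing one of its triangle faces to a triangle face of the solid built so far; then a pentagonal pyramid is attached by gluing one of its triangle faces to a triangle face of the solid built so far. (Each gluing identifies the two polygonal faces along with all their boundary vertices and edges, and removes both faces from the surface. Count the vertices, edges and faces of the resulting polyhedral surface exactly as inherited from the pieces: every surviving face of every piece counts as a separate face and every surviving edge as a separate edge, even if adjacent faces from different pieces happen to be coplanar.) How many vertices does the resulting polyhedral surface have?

27

An octagonal antiprism: V=16, E=32, F=18.
Attach a decagonal pyramid (V=11, E=20, F=11) along a 3-gon: merge 3 vertices and 3 edges, delete both glued faces → V=24, E=49, F=27.
Attach a pentagonal pyramid (V=6, E=10, F=6) along a 3-gon: merge 3 vertices and 3 edges, delete both glued faces → V=27, E=56, F=31.
Check: V − E + F = 27 − 56 + 31 = 2.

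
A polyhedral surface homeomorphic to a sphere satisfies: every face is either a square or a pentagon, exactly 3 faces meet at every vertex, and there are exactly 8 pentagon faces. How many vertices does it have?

16

Let x be the number of squares; then F = 8 + x.
Edge–face incidences: 2E = 5·8 + 4·x = 40 + 4x.
Every vertex has degree 3, so 3V = 2E.
Euler: V − E + F = 2 ⇒ (2E)/3 − E + (8 + x) = 2.
Multiply by 6: 2·(2E) − 3·(2E) + 6·(8 + x) = 12, i.e. 48 + 6x − (40 + 4x) = 12.
Collecting terms: 2x + 8 = 12, so 2x = 4, so x = 2.
Then 2E = 40 + 4·2 = 48, so E = 24, V = 2E/3 = 16, F = 8 + 2 = 10.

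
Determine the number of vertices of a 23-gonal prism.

A prism on an n-gon has two n-gon bases and n rectangular sides: V = 2·23 = 46, E = 3·23 = 69, F = 23 + 2 = 25.
Check: V − E + F = 46 − 69 + 25 = 2.

46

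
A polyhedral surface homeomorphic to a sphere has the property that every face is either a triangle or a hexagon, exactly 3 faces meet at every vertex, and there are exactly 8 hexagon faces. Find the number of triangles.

Let x be the number of triangles; then F = 8 + x.
Edge–face incidences: 2E = 6·8 + 3·x = 48 + 3x.
Every vertex has degree 3, so 3V = 2E.
Euler: V − E + F = 2 ⇒ (2E)/3 − E + (8 + x) = 2.
Multiply by 6: 2·(2E) − 3·(2E) + 6·(8 + x) = 12, i.e. 48 + 6x − (48 + 3x) = 12.
Collecting terms: 3x = 12, so x = 4.
Then 2E = 48 + 3·4 = 60, so E = 30, V = 2E/3 = 20, F = 8 + 4 = 12.

4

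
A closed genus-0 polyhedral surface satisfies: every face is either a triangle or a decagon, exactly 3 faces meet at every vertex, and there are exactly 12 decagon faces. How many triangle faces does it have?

Let x be the number of triangles; then F = 12 + x.
Edge–face incidences: 2E = 10·12 + 3·x = 120 + 3x.
Every vertex has degree 3, so 3V = 2E.
Euler: V − E + F = 2 ⇒ (2E)/3 − E + (12 + x) = 2.
Multiply by 6: 2·(2E) − 3·(2E) + 6·(12 + x) = 12, i.e. 72 + 6x − (120 + 3x) = 12.
Collecting terms: 3x − 48 = 12, so 3x = 60, so x = 20.
Then 2E = 120 + 3·20 = 180, so E = 90, V = 2E/3 = 60, F = 12 + 20 = 32.

20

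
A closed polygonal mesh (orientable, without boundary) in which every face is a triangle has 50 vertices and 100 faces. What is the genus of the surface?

Every face is a triangle, so 2E = 3·100 = 300, giving E = 150.
χ = V − E + F = 50 − 150 + 100 = 0.
For a closed orientable surface χ = 2 − 2g, so g = (2 − (0))/2 = 1.

1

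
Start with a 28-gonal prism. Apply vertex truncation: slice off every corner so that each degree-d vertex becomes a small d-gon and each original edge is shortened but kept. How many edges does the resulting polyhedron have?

252

The base solid has V = 56, E = 84, F = 30.
Truncation replaces each original edge-end by a new vertex, so V′ = 2E = 168.
Each original edge survives, and each old vertex of degree d contributes d new edges; summing degrees gives Σd = 2E, so E′ = E + 2E = 3E = 252.
Each original face survives and each original vertex becomes one new face: F′ = F + V = 86.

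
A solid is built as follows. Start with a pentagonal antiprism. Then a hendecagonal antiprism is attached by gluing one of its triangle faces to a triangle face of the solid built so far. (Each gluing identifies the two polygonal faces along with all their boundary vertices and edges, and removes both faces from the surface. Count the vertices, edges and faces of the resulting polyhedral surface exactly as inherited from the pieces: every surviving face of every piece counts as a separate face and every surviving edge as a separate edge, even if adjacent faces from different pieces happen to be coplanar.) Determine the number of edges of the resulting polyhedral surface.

61

A pentagonal antiprism: V=10, E=20, F=12.
Attach a hendecagonal antiprism (V=22, E=44, F=24) along a 3-gon: merge 3 vertices and 3 edges, delete both glued faces → V=29, E=61, F=34.
Check: V − E + F = 29 − 61 + 34 = 2.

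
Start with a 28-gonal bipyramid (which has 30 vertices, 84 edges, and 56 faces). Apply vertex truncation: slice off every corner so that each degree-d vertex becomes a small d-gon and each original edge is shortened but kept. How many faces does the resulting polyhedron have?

86

Truncation replaces each original edge-end by a new vertex, so V′ = 2E = 168.
Each original edge survives, and each old vertex of degree d contributes d new edges; summing degrees gives Σd = 2E, so E′ = E + 2E = 3E = 252.
Each original face survives and each original vertex becomes one new face: F′ = F + V = 86.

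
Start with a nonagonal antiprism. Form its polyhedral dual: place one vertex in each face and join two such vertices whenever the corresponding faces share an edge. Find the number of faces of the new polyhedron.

The base solid has V = 18, E = 36, F = 20.
The dual swaps V and F and preserves E: V′ = F = 20, E′ = E = 36, F′ = V = 18.

18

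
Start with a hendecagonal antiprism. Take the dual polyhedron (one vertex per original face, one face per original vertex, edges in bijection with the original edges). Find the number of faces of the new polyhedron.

The base solid has V = 22, E = 44, F = 24.
The dual swaps V and F and preserves E: V′ = F = 24, E′ = E = 44, F′ = V = 22.

22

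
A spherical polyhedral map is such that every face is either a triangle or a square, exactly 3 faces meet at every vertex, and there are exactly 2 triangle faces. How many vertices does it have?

6

Let x be the number of squares; then F = 2 + x.
Edge–face incidences: 2E = 3·2 + 4·x = 6 + 4x.
Every vertex has degree 3, so 3V = 2E.
Euler: V − E + F = 2 ⇒ (2E)/3 − E + (2 + x) = 2.
Multiply by 6: 2·(2E) − 3·(2E) + 6·(2 + x) = 12, i.e. 12 + 6x − (6 + 4x) = 12.
Collecting terms: 2x + 6 = 12, so 2x = 6, so x = 3.
Then 2E = 6 + 4·3 = 18, so E = 9, V = 2E/3 = 6, F = 2 + 3 = 5.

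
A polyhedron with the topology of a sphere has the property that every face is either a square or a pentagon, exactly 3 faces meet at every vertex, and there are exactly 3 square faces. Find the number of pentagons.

6

Let x be the number of pentagons; then F = 3 + x.
Edge–face incidences: 2E = 4·3 + 5·x = 12 + 5x.
Every vertex has degree 3, so 3V = 2E.
Euler: V − E + F = 2 ⇒ (2E)/3 − E + (3 + x) = 2.
Multiply by 6: 2·(2E) − 3·(2E) + 6·(3 + x) = 12, i.e. 18 + 6x − (12 + 5x) = 12.
Collecting terms: x + 6 = 12, so x = 6.
Then 2E = 12 + 5·6 = 42, so E = 21, V = 2E/3 = 14, F = 3 + 6 = 9.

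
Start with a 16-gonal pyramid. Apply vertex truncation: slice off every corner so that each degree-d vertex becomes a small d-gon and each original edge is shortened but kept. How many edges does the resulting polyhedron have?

The base solid has V = 17, E = 32, F = 17.
Truncation replaces each original edge-end by a new vertex, so V′ = 2E = 64.
Each original edge survives, and each old vertex of degree d contributes d new edges; summing degrees gives Σd = 2E, so E′ = E + 2E = 3E = 96.
Each original face survives and each original vertex becomes one new face: F′ = F + V = 34.

96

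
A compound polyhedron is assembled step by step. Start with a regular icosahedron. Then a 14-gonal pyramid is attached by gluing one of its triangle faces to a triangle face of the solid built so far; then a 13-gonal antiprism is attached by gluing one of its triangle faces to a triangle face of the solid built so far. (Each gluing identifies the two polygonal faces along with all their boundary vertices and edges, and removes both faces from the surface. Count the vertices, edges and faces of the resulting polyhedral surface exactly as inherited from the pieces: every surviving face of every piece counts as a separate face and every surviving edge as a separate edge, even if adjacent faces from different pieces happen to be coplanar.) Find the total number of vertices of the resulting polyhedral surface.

47

A regular icosahedron: V=12, E=30, F=20.
Attach a 14-gonal pyramid (V=15, E=28, F=15) along a 3-gon: merge 3 vertices and 3 edges, delete both glued faces → V=24, E=55, F=33.
Attach a 13-gonal antiprism (V=26, E=52, F=28) along a 3-gon: merge 3 vertices and 3 edges, delete both glued faces → V=47, E=104, F=59.
Check: V − E + F = 47 − 104 + 59 = 2.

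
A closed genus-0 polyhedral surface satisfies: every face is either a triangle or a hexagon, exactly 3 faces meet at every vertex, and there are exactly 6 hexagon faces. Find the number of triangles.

4

Let x be the number of triangles; then F = 6 + x.
Edge–face incidences: 2E = 6·6 + 3·x = 36 + 3x.
Every vertex has degree 3, so 3V = 2E.
Euler: V − E + F = 2 ⇒ (2E)/3 − E + (6 + x) = 2.
Multiply by 6: 2·(2E) − 3·(2E) + 6·(6 + x) = 12, i.e. 36 + 6x − (36 + 3x) = 12.
Collecting terms: 3x = 12, so x = 4.
Then 2E = 36 + 3·4 = 48, so E = 24, V = 2E/3 = 16, F = 6 + 4 = 10.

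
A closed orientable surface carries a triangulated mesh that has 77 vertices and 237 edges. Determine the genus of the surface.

2

Every face is a triangle and each edge borders two faces, so 3F = 2·237, giving F = 158.
χ = V − E + F = 77 − 237 + 158 = -2.
For a closed orientable surface χ = 2 − 2g, so g = (2 − (-2))/2 = 2.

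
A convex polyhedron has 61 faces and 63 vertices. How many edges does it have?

122

Here V − E + F = 2.
E = V + F − (2) = 63 + 61 − (2) = 122.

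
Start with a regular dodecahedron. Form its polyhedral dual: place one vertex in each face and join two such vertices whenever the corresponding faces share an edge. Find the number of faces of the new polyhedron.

The base solid has V = 20, E = 30, F = 12.
The dual swaps V and F and preserves E: V′ = F = 12, E′ = E = 30, F′ = V = 20.

20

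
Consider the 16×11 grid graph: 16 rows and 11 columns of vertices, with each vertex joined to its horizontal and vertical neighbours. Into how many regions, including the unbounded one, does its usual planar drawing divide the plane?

The grid has V = 16·11 = 176 vertices and E = 16·10 + 11·15 = 325 edges.
F = 2 − V + E = 2 − 176 + 325 = 151.

151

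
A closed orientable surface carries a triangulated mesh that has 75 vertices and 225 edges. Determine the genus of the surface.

Every face is a triangle and each edge borders two faces, so 3F = 2·225, giving F = 150.
χ = V − E + F = 75 − 225 + 150 = 0.
For a closed orientable surface χ = 2 − 2g, so g = (2 − (0))/2 = 1.

1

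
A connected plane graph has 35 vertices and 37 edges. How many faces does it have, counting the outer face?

4

Euler's formula for a connected plane graph: V − E + F = 2, so F = 2 − 35 + 37 = 4.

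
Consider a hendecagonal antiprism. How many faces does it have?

An antiprism on an n-gon has two n-gon caps and 2n triangles: V = 2·11 = 22, E = 4·11 = 44, F = 2·11 + 2 = 24.

24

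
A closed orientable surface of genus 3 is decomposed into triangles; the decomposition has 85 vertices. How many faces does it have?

178

χ = 2 − 2·3 = -4, and every face is a triangle so 3F = 2E.
V − E + F = -4 with E = 3F/2 gives 85 − (3/2 − 1)·F = -4, so F = 178 and E = 267.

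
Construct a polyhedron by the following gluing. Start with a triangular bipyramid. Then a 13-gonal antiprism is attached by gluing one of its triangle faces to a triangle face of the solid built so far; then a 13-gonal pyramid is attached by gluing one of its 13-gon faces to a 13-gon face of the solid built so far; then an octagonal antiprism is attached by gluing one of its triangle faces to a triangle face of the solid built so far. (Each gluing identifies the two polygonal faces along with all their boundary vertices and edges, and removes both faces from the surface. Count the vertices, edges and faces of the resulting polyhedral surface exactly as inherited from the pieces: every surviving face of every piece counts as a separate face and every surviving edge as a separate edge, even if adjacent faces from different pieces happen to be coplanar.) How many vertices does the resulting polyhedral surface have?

42

A triangular bipyramid: V=5, E=9, F=6.
Attach a 13-gonal antiprism (V=26, E=52, F=28) along a 3-gon: merge 3 vertices and 3 edges, delete both glued faces → V=28, E=58, F=32.
Attach a 13-gonal pyramid (V=14, E=26, F=14) along a 13-gon: merge 13 vertices and 13 edges, delete both glued faces → V=29, E=71, F=44.
Attach an octagonal antiprism (V=16, E=32, F=18) along a 3-gon: merge 3 vertices and 3 edges, delete both glued faces → V=42, E=100, F=60.
Check: V − E + F = 42 − 100 + 60 = 2.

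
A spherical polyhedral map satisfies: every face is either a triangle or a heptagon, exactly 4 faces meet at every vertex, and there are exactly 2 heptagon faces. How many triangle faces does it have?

Let x be the number of triangles; then F = 2 + x.
Edge–face incidences: 2E = 7·2 + 3·x = 14 + 3x.
Every vertex has degree 4, so 4V = 2E.
Euler: V − E + F = 2 ⇒ (2E)/4 − E + (2 + x) = 2.
Multiply by 8: 2·(2E) − 4·(2E) + 8·(2 + x) = 16, i.e. 16 + 8x − 2·(14 + 3x) = 16.
Collecting terms: 2x − 12 = 16, so 2x = 28, so x = 14.
Then 2E = 14 + 3·14 = 56, so E = 28, V = 2E/4 = 14, F = 2 + 14 = 16.

14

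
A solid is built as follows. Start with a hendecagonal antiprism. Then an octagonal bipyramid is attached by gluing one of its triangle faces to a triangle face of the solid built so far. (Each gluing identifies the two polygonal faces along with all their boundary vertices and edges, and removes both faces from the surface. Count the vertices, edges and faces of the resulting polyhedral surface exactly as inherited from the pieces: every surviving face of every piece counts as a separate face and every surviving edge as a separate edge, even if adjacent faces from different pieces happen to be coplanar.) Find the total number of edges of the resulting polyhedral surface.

A hendecagonal antiprism: V=22, E=44, F=24.
Attach an octagonal bipyramid (V=10, E=24, F=16) along a 3-gon: merge 3 vertices and 3 edges, delete both glued faces → V=29, E=65, F=38.
Check: V − E + F = 29 − 65 + 38 = 2.

65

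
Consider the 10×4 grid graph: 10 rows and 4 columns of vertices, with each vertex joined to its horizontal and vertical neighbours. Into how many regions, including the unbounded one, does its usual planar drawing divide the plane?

The grid has V = 10·4 = 40 vertices and E = 10·3 + 4·9 = 66 edges.
F = 2 − V + E = 2 − 40 + 66 = 28.

28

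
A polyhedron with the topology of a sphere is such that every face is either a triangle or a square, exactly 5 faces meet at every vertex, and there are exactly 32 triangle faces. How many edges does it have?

Let x be the number of squares; then F = 32 + x.
Edge–face incidences: 2E = 3·32 + 4·x = 96 + 4x.
Every vertex has degree 5, so 5V = 2E.
Euler: V − E + F = 2 ⇒ (2E)/5 − E + (32 + x) = 2.
Multiply by 10: 2·(2E) − 5·(2E) + 10·(32 + x) = 20, i.e. 320 + 10x − 3·(96 + 4x) = 20.
Collecting terms: −2x + 32 = 20, so −2x = −12, so x = 6.
Then 2E = 96 + 4·6 = 120, so E = 60, V = 2E/5 = 24, F = 32 + 6 = 38.

60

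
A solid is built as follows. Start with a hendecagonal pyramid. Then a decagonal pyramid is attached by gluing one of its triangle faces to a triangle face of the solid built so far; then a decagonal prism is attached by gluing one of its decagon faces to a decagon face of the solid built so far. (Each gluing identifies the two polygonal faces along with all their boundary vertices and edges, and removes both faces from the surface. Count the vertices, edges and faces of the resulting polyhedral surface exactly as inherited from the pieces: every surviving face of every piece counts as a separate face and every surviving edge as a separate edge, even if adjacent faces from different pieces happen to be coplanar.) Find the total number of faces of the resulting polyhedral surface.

31

A hendecagonal pyramid: V=12, E=22, F=12.
Attach a decagonal pyramid (V=11, E=20, F=11) along a 3-gon: merge 3 vertices and 3 edges, delete both glued faces → V=20, E=39, F=21.
Attach a decagonal prism (V=20, E=30, F=12) along a 10-gon: merge 10 vertices and 10 edges, delete both glued faces → V=30, E=59, F=31.
Check: V − E + F = 30 − 59 + 31 = 2.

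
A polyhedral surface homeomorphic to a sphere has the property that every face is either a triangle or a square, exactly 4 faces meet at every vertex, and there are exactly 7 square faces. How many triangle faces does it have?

Let x be the number of triangles; then F = 7 + x.
Edge–face incidences: 2E = 4·7 + 3·x = 28 + 3x.
Every vertex has degree 4, so 4V = 2E.
Euler: V − E + F = 2 ⇒ (2E)/4 − E + (7 + x) = 2.
Multiply by 8: 2·(2E) − 4·(2E) + 8·(7 + x) = 16, i.e. 56 + 8x − 2·(28 + 3x) = 16.
Collecting terms: 2x = 16, so x = 8.
Then 2E = 28 + 3·8 = 52, so E = 26, V = 2E/4 = 13, F = 7 + 8 = 15.

8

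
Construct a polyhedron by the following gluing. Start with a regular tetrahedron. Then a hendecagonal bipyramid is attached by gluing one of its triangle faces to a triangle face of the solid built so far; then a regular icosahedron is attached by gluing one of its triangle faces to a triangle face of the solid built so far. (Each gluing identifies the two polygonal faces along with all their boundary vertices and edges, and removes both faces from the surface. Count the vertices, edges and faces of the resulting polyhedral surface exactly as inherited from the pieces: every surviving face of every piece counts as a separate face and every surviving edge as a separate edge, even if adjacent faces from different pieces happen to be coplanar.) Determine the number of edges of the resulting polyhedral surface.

A regular tetrahedron: V=4, E=6, F=4.
Attach a hendecagonal bipyramid (V=13, E=33, F=22) along a 3-gon: merge 3 vertices and 3 edges, delete both glued faces → V=14, E=36, F=24.
Attach a regular icosahedron (V=12, E=30, F=20) along a 3-gon: merge 3 vertices and 3 edges, delete both glued faces → V=23, E=63, F=42.
Check: V − E + F = 23 − 63 + 42 = 2.

63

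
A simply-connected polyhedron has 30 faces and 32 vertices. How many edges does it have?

Here V − E + F = 2.
E = V + F − (2) = 32 + 30 − (2) = 60.

60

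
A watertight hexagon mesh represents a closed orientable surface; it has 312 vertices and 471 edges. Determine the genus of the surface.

Every face is a hexagon and each edge borders two faces, so 6F = 2·471, giving F = 157.
χ = V − E + F = 312 − 471 + 157 = -2.
For a closed orientable surface χ = 2 − 2g, so g = (2 − (-2))/2 = 2.

2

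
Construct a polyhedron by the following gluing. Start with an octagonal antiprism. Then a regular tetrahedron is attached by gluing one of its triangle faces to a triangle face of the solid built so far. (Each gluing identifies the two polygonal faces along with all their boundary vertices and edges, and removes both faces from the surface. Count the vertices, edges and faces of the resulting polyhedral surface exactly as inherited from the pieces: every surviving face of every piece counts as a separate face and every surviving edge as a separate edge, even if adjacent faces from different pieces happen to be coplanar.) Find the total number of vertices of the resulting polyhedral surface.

17

An octagonal antiprism: V=16, E=32, F=18.
Attach a regular tetrahedron (V=4, E=6, F=4) along a 3-gon: merge 3 vertices and 3 edges, delete both glued faces → V=17, E=35, F=20.
Check: V − E + F = 17 − 35 + 20 = 2.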